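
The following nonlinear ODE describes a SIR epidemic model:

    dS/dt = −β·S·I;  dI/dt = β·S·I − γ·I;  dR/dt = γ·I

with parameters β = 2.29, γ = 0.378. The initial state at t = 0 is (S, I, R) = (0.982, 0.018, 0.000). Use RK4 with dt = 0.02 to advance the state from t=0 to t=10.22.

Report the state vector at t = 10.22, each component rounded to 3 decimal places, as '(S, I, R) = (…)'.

(S, I, R) = (0.003, 0.052, 0.945)

t=0.000: state=(0.982, 0.018, 0.000)
step 1 (dt=0.02): k1=(-0.040, 0.034, 0.007), k2=(-0.041, 0.034, 0.007), k3=(-0.041, 0.034, 0.007), k4=(-0.042, 0.035, 0.007); state += dt/6·(k1+2k2+2k3+k4)
t=0.020: state=(0.981, 0.019, 0.000)
t=0.040: state=(0.980, 0.019, 0.000)
t=0.060: state=(0.979, 0.020, 0.000)
continuing one RK4 step at a time; state shown every 25 steps (Δt=0.5):
t=0.500: state=(0.949, 0.045, 0.006)
t=1.000: state=(0.874, 0.107, 0.019)
t=1.500: state=(0.728, 0.223, 0.049)
t=2.000: state=(0.517, 0.377, 0.106)
t=2.500: state=(0.311, 0.499, 0.190)
t=3.000: state=(0.170, 0.541, 0.289)
t=3.500: state=(0.092, 0.517, 0.390)
t=4.000: state=(0.053, 0.464, 0.483)
t=4.500: state=(0.032, 0.403, 0.565)
t=5.000: state=(0.021, 0.343, 0.636)
t=5.500: state=(0.015, 0.290, 0.695)
t=6.000: state=(0.011, 0.244, 0.746)
t=6.500: state=(0.008, 0.204, 0.788)
t=7.000: state=(0.007, 0.170, 0.823)
t=7.500: state=(0.006, 0.142, 0.853)
t=8.000: state=(0.005, 0.118, 0.877)
t=8.500: state=(0.004, 0.098, 0.897)
t=9.000: state=(0.004, 0.082, 0.914)
t=9.500: state=(0.004, 0.068, 0.929)
t=10.000: state=(0.003, 0.056, 0.940)
t=10.220: state=(0.003, 0.052, 0.945)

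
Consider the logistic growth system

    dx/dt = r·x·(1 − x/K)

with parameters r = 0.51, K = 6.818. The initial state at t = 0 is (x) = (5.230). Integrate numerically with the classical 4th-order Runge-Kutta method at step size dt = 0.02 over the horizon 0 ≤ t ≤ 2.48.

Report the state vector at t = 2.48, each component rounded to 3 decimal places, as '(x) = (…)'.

t=0.000: state=(5.230)
step 1 (dt=0.02): k1=(0.621), k2=(0.620), k3=(0.620), k4=(0.618); state += dt/6·(k1+2k2+2k3+k4)
t=0.020: state=(5.242)
t=0.040: state=(5.255)
t=0.060: state=(5.267)
continuing one RK4 step at a time; state shown every 5 steps (Δt=0.1):
t=0.100: state=(5.291)
t=0.200: state=(5.351)
t=0.300: state=(5.409)
t=0.400: state=(5.465)
t=0.500: state=(5.519)
t=0.600: state=(5.572)
t=0.700: state=(5.623)
t=0.800: state=(5.673)
t=0.900: state=(5.720)
t=1.000: state=(5.767)
t=1.100: state=(5.811)
t=1.200: state=(5.854)
t=1.300: state=(5.896)
t=1.400: state=(5.935)
t=1.500: state=(5.974)
t=1.600: state=(6.011)
t=1.700: state=(6.047)
t=1.800: state=(6.081)
t=1.900: state=(6.114)
t=2.000: state=(6.145)
t=2.100: state=(6.175)
t=2.200: state=(6.205)
t=2.300: state=(6.232)
t=2.400: state=(6.259)
t=2.480: state=(6.280)

(x) = (6.280)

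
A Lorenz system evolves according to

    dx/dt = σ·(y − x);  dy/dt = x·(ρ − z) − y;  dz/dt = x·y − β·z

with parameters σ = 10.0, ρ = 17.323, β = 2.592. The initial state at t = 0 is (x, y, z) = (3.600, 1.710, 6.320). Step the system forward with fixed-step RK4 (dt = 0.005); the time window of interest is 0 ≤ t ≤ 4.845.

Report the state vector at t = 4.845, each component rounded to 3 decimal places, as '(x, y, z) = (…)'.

(x, y, z) = (8.294, 10.430, 14.751)

t=0.000: state=(3.600, 1.710, 6.320)
step 1 (dt=0.005): k1=(-18.900, 37.901, -10.225), k2=(-17.480, 37.377, -9.903), k3=(-17.529, 37.415, -9.904), k4=(-16.153, 36.923, -9.590); state += dt/6·(k1+2k2+2k3+k4)
t=0.005: state=(3.512, 1.897, 6.270)
t=0.010: state=(3.438, 2.079, 6.224)
t=0.015: state=(3.376, 2.258, 6.181)
continuing one RK4 step at a time; state shown every 40 steps (Δt=0.2):
t=0.200: state=(6.160, 9.538, 7.766)
t=0.400: state=(11.344, 9.866, 23.351)
t=0.600: state=(3.465, 0.495, 18.511)
t=0.800: state=(1.144, 1.107, 11.193)
t=1.000: state=(2.148, 3.241, 7.179)
t=1.200: state=(6.472, 9.909, 8.723)
t=1.400: state=(10.931, 9.059, 23.311)
t=1.600: state=(3.458, 0.816, 18.068)
t=1.800: state=(1.517, 1.628, 11.079)
t=2.000: state=(3.035, 4.552, 7.625)
t=2.200: state=(8.285, 11.714, 12.178)
t=2.400: state=(9.154, 5.509, 23.325)
t=2.600: state=(2.760, 1.275, 15.951)
t=2.800: state=(2.220, 2.819, 10.143)
t=3.000: state=(5.086, 7.514, 8.920)
t=3.200: state=(10.309, 11.281, 19.166)
t=3.400: state=(5.712, 2.449, 20.136)
t=3.600: state=(2.518, 2.336, 13.062)
t=3.800: state=(3.892, 5.432, 9.583)
t=4.000: state=(8.552, 11.055, 14.442)
t=4.200: state=(8.165, 5.202, 21.712)
t=4.400: state=(3.439, 2.438, 15.480)
t=4.600: state=(3.633, 4.644, 10.938)
t=4.800: state=(7.263, 9.636, 12.819)
t=4.845: state=(8.294, 10.430, 14.751)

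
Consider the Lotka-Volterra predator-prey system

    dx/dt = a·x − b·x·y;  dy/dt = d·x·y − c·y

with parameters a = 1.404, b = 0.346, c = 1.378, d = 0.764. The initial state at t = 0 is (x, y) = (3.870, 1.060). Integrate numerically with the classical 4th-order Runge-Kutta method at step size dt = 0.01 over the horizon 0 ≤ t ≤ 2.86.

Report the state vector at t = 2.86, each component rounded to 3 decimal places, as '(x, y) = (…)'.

(x, y) = (0.321, 2.557)

t=0.000: state=(3.870, 1.060)
step 1 (dt=0.01): k1=(4.014, 1.673), k2=(4.024, 1.703), k3=(4.024, 1.703), k4=(4.033, 1.733); state += dt/6·(k1+2k2+2k3+k4)
t=0.010: state=(3.910, 1.077)
t=0.020: state=(3.951, 1.095)
t=0.030: state=(3.991, 1.113)
continuing one RK4 step at a time; state shown every 10 steps (Δt=0.1):
t=0.100: state=(4.279, 1.261)
t=0.200: state=(4.692, 1.547)
t=0.300: state=(5.083, 1.959)
t=0.400: state=(5.414, 2.550)
t=0.500: state=(5.626, 3.391)
t=0.600: state=(5.649, 4.552)
t=0.700: state=(5.415, 6.062)
t=0.800: state=(4.901, 7.847)
t=0.900: state=(4.164, 9.676)
t=1.000: state=(3.333, 11.227)
t=1.100: state=(2.551, 12.239)
t=1.200: state=(1.906, 12.631)
t=1.300: state=(1.419, 12.483)
t=1.400: state=(1.069, 11.951)
t=1.500: state=(0.824, 11.187)
t=1.600: state=(0.653, 10.308)
t=1.700: state=(0.535, 9.396)
t=1.800: state=(0.452, 8.499)
t=1.900: state=(0.393, 7.647)
t=2.000: state=(0.352, 6.854)
t=2.100: state=(0.324, 6.127)
t=2.200: state=(0.305, 5.468)
t=2.300: state=(0.293, 4.874)
t=2.400: state=(0.288, 4.342)
t=2.500: state=(0.287, 3.867)
t=2.600: state=(0.291, 3.444)
t=2.700: state=(0.300, 3.069)
t=2.800: state=(0.312, 2.737)
t=2.860: state=(0.321, 2.557)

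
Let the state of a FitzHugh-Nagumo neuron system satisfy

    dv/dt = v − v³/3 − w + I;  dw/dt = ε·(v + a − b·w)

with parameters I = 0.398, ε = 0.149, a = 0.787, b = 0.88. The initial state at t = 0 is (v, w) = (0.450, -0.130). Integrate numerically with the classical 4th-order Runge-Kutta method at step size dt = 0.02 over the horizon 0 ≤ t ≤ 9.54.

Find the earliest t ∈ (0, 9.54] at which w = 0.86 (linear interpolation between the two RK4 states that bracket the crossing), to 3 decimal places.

t = 3.476

t=0.000: state=(0.450, -0.130)
step 1 (dt=0.02): k1=(0.948, 0.201), k2=(0.953, 0.203), k3=(0.953, 0.203), k4=(0.959, 0.204); state += dt/6·(k1+2k2+2k3+k4)
t=0.020: state=(0.469, -0.126)
t=0.040: state=(0.488, -0.122)
t=0.060: state=(0.508, -0.118)
continuing one RK4 step at a time; state shown every 25 steps (Δt=0.5):
t=0.500: state=(0.972, -0.014)
t=1.000: state=(1.439, 0.132)
t=1.500: state=(1.666, 0.294)
t=2.000: state=(1.710, 0.454)
t=2.500: state=(1.677, 0.605)
t=3.000: state=(1.617, 0.742)
t=3.460: state=(1.551, 0.856)
next step: t=3.480: state=(1.548, 0.861) — w has crossed 0.86
linear interpolation between t=3.460 (0.85622) and t=3.480 (0.86093) → t≈3.476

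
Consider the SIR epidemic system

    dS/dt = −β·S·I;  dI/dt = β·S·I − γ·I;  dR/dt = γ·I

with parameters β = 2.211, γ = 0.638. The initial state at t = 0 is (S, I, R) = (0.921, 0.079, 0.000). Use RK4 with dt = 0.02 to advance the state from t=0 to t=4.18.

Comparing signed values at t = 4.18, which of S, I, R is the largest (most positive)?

t=0.000: state=(0.921, 0.079, 0.000)
step 1 (dt=0.02): k1=(-0.161, 0.110, 0.050), k2=(-0.163, 0.112, 0.051), k3=(-0.163, 0.112, 0.051), k4=(-0.165, 0.113, 0.052); state += dt/6·(k1+2k2+2k3+k4)
t=0.020: state=(0.918, 0.081, 0.001)
t=0.040: state=(0.914, 0.084, 0.002)
t=0.060: state=(0.911, 0.086, 0.003)
continuing one RK4 step at a time; state shown every 10 steps (Δt=0.2):
t=0.200: state=(0.885, 0.104, 0.012)
t=0.400: state=(0.840, 0.134, 0.027)
t=0.600: state=(0.785, 0.169, 0.046)
t=0.800: state=(0.723, 0.207, 0.070)
t=1.000: state=(0.654, 0.247, 0.099)
t=1.200: state=(0.581, 0.286, 0.133)
t=1.400: state=(0.508, 0.320, 0.172)
t=1.600: state=(0.438, 0.347, 0.214)
t=1.800: state=(0.374, 0.366, 0.260)
t=2.000: state=(0.317, 0.375, 0.307)
t=2.200: state=(0.269, 0.376, 0.355)
t=2.400: state=(0.228, 0.369, 0.403)
t=2.600: state=(0.194, 0.357, 0.449)
t=2.800: state=(0.166, 0.340, 0.494)
t=3.000: state=(0.144, 0.320, 0.536)
t=3.200: state=(0.125, 0.299, 0.575)
t=3.400: state=(0.110, 0.277, 0.612)
t=3.600: state=(0.098, 0.256, 0.646)
t=3.800: state=(0.088, 0.234, 0.678)
t=4.000: state=(0.080, 0.214, 0.706)
t=4.180: state=(0.073, 0.197, 0.730)
compare at T: S=0.073, I=0.197, R=0.730

largest component: R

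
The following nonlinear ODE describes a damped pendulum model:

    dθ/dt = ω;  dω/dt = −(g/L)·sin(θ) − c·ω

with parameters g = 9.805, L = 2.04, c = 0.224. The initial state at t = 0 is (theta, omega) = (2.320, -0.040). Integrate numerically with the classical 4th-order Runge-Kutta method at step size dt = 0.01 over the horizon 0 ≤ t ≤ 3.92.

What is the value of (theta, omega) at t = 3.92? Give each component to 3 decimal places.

t=0.000: state=(2.320, -0.040)
step 1 (dt=0.01): k1=(-0.040, -3.510), k2=(-0.058, -3.507), k3=(-0.058, -3.507), k4=(-0.075, -3.504); state += dt/6·(k1+2k2+2k3+k4)
t=0.010: state=(2.319, -0.075)
t=0.020: state=(2.318, -0.110)
t=0.030: state=(2.317, -0.145)
continuing one RK4 step at a time; state shown every 20 steps (Δt=0.2):
t=0.200: state=(2.242, -0.744)
t=0.400: state=(2.019, -1.500)
t=0.600: state=(1.636, -2.335)
t=0.800: state=(1.086, -3.143)
t=1.000: state=(0.400, -3.633)
t=1.200: state=(-0.325, -3.504)
t=1.400: state=(-0.961, -2.785)
t=1.600: state=(-1.421, -1.792)
t=1.800: state=(-1.677, -0.776)
t=2.000: state=(-1.735, 0.187)
t=2.200: state=(-1.604, 1.113)
t=2.400: state=(-1.292, 1.995)
t=2.600: state=(-0.817, 2.722)
t=2.800: state=(-0.229, 3.068)
t=3.000: state=(0.373, 2.862)
t=3.200: state=(0.883, 2.180)
t=3.400: state=(1.230, 1.262)
t=3.600: state=(1.385, 0.296)
t=3.800: state=(1.350, -0.640)
t=3.920: state=(1.241, -1.171)

(theta, omega) = (1.241, -1.171)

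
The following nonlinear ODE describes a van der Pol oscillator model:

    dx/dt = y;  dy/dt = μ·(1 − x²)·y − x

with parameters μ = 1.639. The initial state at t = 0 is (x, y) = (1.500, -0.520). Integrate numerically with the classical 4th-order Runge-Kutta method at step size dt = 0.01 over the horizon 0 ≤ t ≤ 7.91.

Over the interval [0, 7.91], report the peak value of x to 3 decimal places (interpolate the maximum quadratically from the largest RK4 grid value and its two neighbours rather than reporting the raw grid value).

max x = 2.017

t=0.000: state=(1.500, -0.520)
step 1 (dt=0.01): k1=(-0.520, -0.435), k2=(-0.522, -0.434), k3=(-0.522, -0.434), k4=(-0.524, -0.434); state += dt/6·(k1+2k2+2k3+k4)
t=0.010: state=(1.495, -0.524)
t=0.020: state=(1.490, -0.529)
t=0.030: state=(1.484, -0.533)
continuing one RK4 step at a time; state shown every 50 steps (Δt=0.5):
t=0.500: state=(1.181, -0.775)
t=1.000: state=(0.675, -1.348)
t=1.500: state=(-0.345, -2.946)
t=2.000: state=(-1.795, -1.622)
t=2.500: state=(-1.995, 0.217)
t=3.000: state=(-1.822, 0.423)
t=3.500: state=(-1.584, 0.534)
t=4.000: state=(-1.276, 0.721)
t=4.500: state=(-0.822, 1.167)
t=5.000: state=(0.035, 2.492)
t=5.500: state=(1.563, 2.517)
t=6.000: state=(2.015, -0.076)
t=6.500: state=(1.871, -0.397)
t=7.000: state=(1.645, -0.504)
t=7.500: state=(1.358, -0.663)
t=7.910: state=(1.038, -0.926)
largest grid value and its neighbours: x(5.950)=2.01669, x(5.960)=2.01676, x(5.970)=2.01662
parabola through these three points peaks at t≈5.958 with x≈2.01676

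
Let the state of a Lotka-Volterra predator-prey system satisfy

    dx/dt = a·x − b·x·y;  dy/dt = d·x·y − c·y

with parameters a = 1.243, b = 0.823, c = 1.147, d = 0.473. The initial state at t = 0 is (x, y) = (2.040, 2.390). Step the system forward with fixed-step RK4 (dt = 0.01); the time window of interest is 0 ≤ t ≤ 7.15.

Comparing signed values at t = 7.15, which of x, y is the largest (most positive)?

t=0.000: state=(2.040, 2.390)
step 1 (dt=0.01): k1=(-1.477, -0.435), k2=(-1.468, -0.443), k3=(-1.468, -0.443), k4=(-1.459, -0.451); state += dt/6·(k1+2k2+2k3+k4)
t=0.010: state=(2.025, 2.386)
t=0.020: state=(2.011, 2.381)
t=0.030: state=(1.997, 2.376)
continuing one RK4 step at a time; state shown every 25 steps (Δt=0.25):
t=0.250: state=(1.727, 2.239)
t=0.500: state=(1.517, 2.034)
t=0.750: state=(1.393, 1.813)
t=1.000: state=(1.339, 1.598)
t=1.250: state=(1.342, 1.405)
t=1.500: state=(1.395, 1.240)
t=1.750: state=(1.497, 1.104)
t=2.000: state=(1.646, 0.997)
t=2.250: state=(1.845, 0.920)
t=2.500: state=(2.095, 0.871)
t=2.750: state=(2.395, 0.852)
t=3.000: state=(2.740, 0.867)
t=3.250: state=(3.114, 0.919)
t=3.500: state=(3.483, 1.020)
t=3.750: state=(3.795, 1.178)
t=4.000: state=(3.975, 1.403)
t=4.250: state=(3.951, 1.686)
t=4.500: state=(3.691, 1.993)
t=4.750: state=(3.248, 2.258)
t=5.000: state=(2.734, 2.415)
t=5.250: state=(2.260, 2.434)
t=5.500: state=(1.885, 2.332)
t=5.750: state=(1.620, 2.151)
t=6.000: state=(1.452, 1.935)
t=6.250: state=(1.361, 1.714)
t=6.500: state=(1.333, 1.508)
t=6.750: state=(1.360, 1.327)
t=7.000: state=(1.435, 1.175)
t=7.150: state=(1.503, 1.098)
compare at T: x=1.503, y=1.098

largest component: x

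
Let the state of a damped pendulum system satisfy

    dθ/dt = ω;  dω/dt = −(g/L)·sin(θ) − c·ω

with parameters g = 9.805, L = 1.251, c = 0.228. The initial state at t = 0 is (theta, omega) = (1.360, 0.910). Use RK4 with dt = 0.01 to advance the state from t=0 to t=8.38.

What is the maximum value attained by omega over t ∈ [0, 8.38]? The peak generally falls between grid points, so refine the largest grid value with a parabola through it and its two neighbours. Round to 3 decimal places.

t=0.000: state=(1.360, 0.910)
step 1 (dt=0.01): k1=(0.910, -7.872), k2=(0.871, -7.870), k3=(0.871, -7.870), k4=(0.831, -7.868); state += dt/6·(k1+2k2+2k3+k4)
t=0.010: state=(1.369, 0.831)
t=0.020: state=(1.377, 0.753)
t=0.030: state=(1.384, 0.674)
continuing one RK4 step at a time; state shown every 50 steps (Δt=0.5):
t=0.500: state=(0.873, -2.674)
t=1.000: state=(-0.696, -2.617)
t=1.500: state=(-1.150, 0.892)
t=2.000: state=(-0.029, 2.970)
t=2.500: state=(1.008, 0.648)
t=3.000: state=(0.536, -2.272)
t=3.500: state=(-0.647, -1.703)
t=4.000: state=(-0.768, 1.216)
t=4.500: state=(0.230, 2.131)
t=5.000: state=(0.780, -0.193)
t=5.500: state=(0.128, -1.996)
t=6.000: state=(-0.643, -0.629)
t=6.500: state=(-0.373, 1.513)
t=7.000: state=(0.428, 1.167)
t=7.500: state=(0.495, -0.896)
t=8.000: state=(-0.194, -1.398)
t=8.380: state=(-0.519, -0.181)
largest grid value and its neighbours: omega(1.970)=2.97281, omega(1.980)=2.97410, omega(1.990)=2.97306
parabola through these three points peaks at t≈1.981 with omega≈2.97410

max omega = 2.974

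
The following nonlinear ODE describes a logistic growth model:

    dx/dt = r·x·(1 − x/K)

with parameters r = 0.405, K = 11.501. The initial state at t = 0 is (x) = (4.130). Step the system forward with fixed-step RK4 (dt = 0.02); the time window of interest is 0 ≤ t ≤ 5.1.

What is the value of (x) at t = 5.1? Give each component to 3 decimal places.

(x) = (9.379)

t=0.000: state=(4.130)
step 1 (dt=0.02): k1=(1.072), k2=(1.073), k3=(1.073), k4=(1.074); state += dt/6·(k1+2k2+2k3+k4)
t=0.020: state=(4.151)
t=0.040: state=(4.173)
t=0.060: state=(4.195)
continuing one RK4 step at a time; state shown every 10 steps (Δt=0.2):
t=0.200: state=(4.347)
t=0.400: state=(4.568)
t=0.600: state=(4.793)
t=0.800: state=(5.020)
t=1.000: state=(5.251)
t=1.200: state=(5.483)
t=1.400: state=(5.715)
t=1.600: state=(5.948)
t=1.800: state=(6.180)
t=2.000: state=(6.411)
t=2.200: state=(6.640)
t=2.400: state=(6.865)
t=2.600: state=(7.088)
t=2.800: state=(7.306)
t=3.000: state=(7.519)
t=3.200: state=(7.727)
t=3.400: state=(7.930)
t=3.600: state=(8.126)
t=3.800: state=(8.316)
t=4.000: state=(8.499)
t=4.200: state=(8.675)
t=4.400: state=(8.844)
t=4.600: state=(9.006)
t=4.800: state=(9.161)
t=5.000: state=(9.308)
t=5.100: state=(9.379)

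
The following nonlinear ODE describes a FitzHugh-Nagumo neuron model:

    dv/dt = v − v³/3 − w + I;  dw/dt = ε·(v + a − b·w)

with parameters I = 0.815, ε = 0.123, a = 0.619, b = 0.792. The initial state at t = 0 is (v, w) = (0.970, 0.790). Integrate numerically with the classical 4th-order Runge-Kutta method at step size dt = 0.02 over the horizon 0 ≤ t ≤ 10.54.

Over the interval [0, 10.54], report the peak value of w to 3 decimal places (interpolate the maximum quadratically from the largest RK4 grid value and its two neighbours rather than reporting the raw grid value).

max w = 1.673

t=0.000: state=(0.970, 0.790)
step 1 (dt=0.02): k1=(0.691, 0.118), k2=(0.690, 0.119), k3=(0.690, 0.119), k4=(0.689, 0.120); state += dt/6·(k1+2k2+2k3+k4)
t=0.020: state=(0.984, 0.792)
t=0.040: state=(0.998, 0.795)
t=0.060: state=(1.011, 0.797)
continuing one RK4 step at a time; state shown every 25 steps (Δt=0.5):
t=0.500: state=(1.285, 0.858)
t=1.000: state=(1.486, 0.938)
t=1.500: state=(1.568, 1.023)
t=2.000: state=(1.578, 1.106)
t=2.500: state=(1.554, 1.185)
t=3.000: state=(1.515, 1.258)
t=3.500: state=(1.469, 1.325)
t=4.000: state=(1.419, 1.385)
t=4.500: state=(1.366, 1.440)
t=5.000: state=(1.310, 1.489)
t=5.500: state=(1.252, 1.533)
t=6.000: state=(1.190, 1.570)
t=6.500: state=(1.124, 1.602)
t=7.000: state=(1.053, 1.628)
t=7.500: state=(0.974, 1.649)
t=8.000: state=(0.884, 1.664)
t=8.500: state=(0.777, 1.672)
t=9.000: state=(0.643, 1.672)
t=9.500: state=(0.467, 1.663)
t=10.000: state=(0.213, 1.642)
t=10.500: state=(-0.175, 1.603)
t=10.540: state=(-0.214, 1.599)
largest grid value and its neighbours: w(8.760)=1.67285, w(8.780)=1.67285, w(8.800)=1.67285
parabola through these three points peaks at t≈8.781 with w≈1.67285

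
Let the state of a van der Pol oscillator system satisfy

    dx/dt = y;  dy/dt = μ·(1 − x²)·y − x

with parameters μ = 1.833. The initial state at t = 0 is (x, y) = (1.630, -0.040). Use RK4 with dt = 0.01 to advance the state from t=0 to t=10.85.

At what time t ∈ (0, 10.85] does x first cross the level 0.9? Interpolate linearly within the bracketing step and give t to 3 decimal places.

t = 1.357

t=0.000: state=(1.630, -0.040)
step 1 (dt=0.01): k1=(-0.040, -1.509), k2=(-0.048, -1.485), k3=(-0.047, -1.486), k4=(-0.055, -1.463); state += dt/6·(k1+2k2+2k3+k4)
t=0.010: state=(1.630, -0.055)
t=0.020: state=(1.629, -0.069)
t=0.030: state=(1.628, -0.083)
continuing one RK4 step at a time; state shown every 50 steps (Δt=0.5):
t=0.500: state=(1.487, -0.452)
t=1.000: state=(1.201, -0.703)
t=1.350: state=(0.907, -1.012)
next step: t=1.360: state=(0.897, -1.024) — x has crossed 0.9
linear interpolation between t=1.350 (0.90703) and t=1.360 (0.89686) → t≈1.357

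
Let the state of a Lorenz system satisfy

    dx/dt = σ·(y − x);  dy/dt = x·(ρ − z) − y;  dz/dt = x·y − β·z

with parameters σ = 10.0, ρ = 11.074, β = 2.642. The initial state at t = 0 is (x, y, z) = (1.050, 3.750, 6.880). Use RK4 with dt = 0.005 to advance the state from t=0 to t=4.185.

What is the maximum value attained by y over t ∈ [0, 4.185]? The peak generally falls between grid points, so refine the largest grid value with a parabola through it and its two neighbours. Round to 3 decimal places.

max y = 7.763

t=0.000: state=(1.050, 3.750, 6.880)
step 1 (dt=0.005): k1=(27.000, 0.654, -14.239), k2=(26.341, 0.975, -13.890), k3=(26.366, 0.966, -13.898), k4=(25.730, 1.284, -13.556); state += dt/6·(k1+2k2+2k3+k4)
t=0.005: state=(1.182, 3.755, 6.811)
t=0.010: state=(1.307, 3.763, 6.744)
t=0.015: state=(1.427, 3.774, 6.681)
continuing one RK4 step at a time; state shown every 40 steps (Δt=0.2):
t=0.200: state=(4.287, 5.664, 6.247)
t=0.400: state=(6.906, 7.759, 10.127)
t=0.600: state=(6.273, 4.983, 13.039)
t=0.800: state=(3.918, 3.197, 10.571)
t=1.000: state=(3.552, 3.832, 8.115)
t=1.200: state=(4.758, 5.604, 7.843)
t=1.400: state=(6.281, 6.705, 10.271)
t=1.600: state=(5.861, 5.135, 11.885)
t=1.800: state=(4.454, 3.982, 10.442)
t=2.000: state=(4.221, 4.432, 8.856)
t=2.200: state=(5.065, 5.608, 8.870)
t=2.400: state=(5.891, 6.041, 10.418)
t=2.600: state=(5.507, 5.066, 11.148)
t=2.800: state=(4.701, 4.445, 10.208)
t=3.000: state=(4.636, 4.811, 9.286)
t=3.200: state=(5.209, 5.535, 9.470)
t=3.400: state=(5.616, 5.637, 10.416)
t=3.600: state=(5.303, 5.034, 10.690)
t=3.800: state=(4.854, 4.731, 10.068)
t=4.000: state=(4.883, 5.019, 9.573)
t=4.185: state=(5.224, 5.414, 9.758)
largest grid value and its neighbours: y(0.390)=7.76214, y(0.395)=7.76259, y(0.400)=7.75869
parabola through these three points peaks at t≈0.393 with y≈7.76293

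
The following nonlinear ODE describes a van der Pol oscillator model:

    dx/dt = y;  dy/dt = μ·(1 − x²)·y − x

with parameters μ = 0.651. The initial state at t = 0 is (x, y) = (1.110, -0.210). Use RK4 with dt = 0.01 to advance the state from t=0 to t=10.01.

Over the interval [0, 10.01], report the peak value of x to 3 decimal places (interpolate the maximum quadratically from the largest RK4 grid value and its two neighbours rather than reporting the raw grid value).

max x = 1.959

t=0.000: state=(1.110, -0.210)
step 1 (dt=0.01): k1=(-0.210, -1.078), k2=(-0.215, -1.077), k3=(-0.215, -1.077), k4=(-0.221, -1.075); state += dt/6·(k1+2k2+2k3+k4)
t=0.010: state=(1.108, -0.221)
t=0.020: state=(1.106, -0.232)
t=0.030: state=(1.103, -0.242)
continuing one RK4 step at a time; state shown every 50 steps (Δt=0.5):
t=0.500: state=(0.876, -0.718)
t=1.000: state=(0.391, -1.229)
t=1.500: state=(-0.352, -1.710)
t=2.000: state=(-1.204, -1.502)
t=2.500: state=(-1.691, -0.402)
t=3.000: state=(-1.664, 0.422)
t=3.500: state=(-1.326, 0.906)
t=4.000: state=(-0.756, 1.395)
t=4.500: state=(0.099, 2.036)
t=5.000: state=(1.187, 2.061)
t=5.500: state=(1.884, 0.629)
t=6.000: state=(1.909, -0.383)
t=6.500: state=(1.593, -0.841)
t=7.000: state=(1.075, -1.246)
t=7.500: state=(0.314, -1.838)
t=8.000: state=(-0.759, -2.335)
t=8.500: state=(-1.738, -1.281)
t=9.000: state=(-1.996, 0.100)
t=9.500: state=(-1.778, 0.691)
t=10.000: state=(-1.339, 1.065)
t=10.010: state=(-1.328, 1.073)
largest grid value and its neighbours: x(5.750)=1.95898, x(5.760)=1.95902, x(5.770)=1.95885
parabola through these three points peaks at t≈5.757 with x≈1.95903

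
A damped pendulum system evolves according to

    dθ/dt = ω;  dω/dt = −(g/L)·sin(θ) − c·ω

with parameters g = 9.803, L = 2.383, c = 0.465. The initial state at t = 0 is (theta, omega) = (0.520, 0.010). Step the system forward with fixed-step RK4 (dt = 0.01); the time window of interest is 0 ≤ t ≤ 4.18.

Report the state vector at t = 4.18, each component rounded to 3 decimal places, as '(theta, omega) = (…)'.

(theta, omega) = (-0.072, -0.352)

t=0.000: state=(0.520, 0.010)
step 1 (dt=0.01): k1=(0.010, -2.049), k2=(-0.000, -2.044), k3=(-0.000, -2.044), k4=(-0.010, -2.039); state += dt/6·(k1+2k2+2k3+k4)
t=0.010: state=(0.520, -0.010)
t=0.020: state=(0.520, -0.031)
t=0.030: state=(0.519, -0.051)
continuing one RK4 step at a time; state shown every 20 steps (Δt=0.2):
t=0.200: state=(0.483, -0.373)
t=0.400: state=(0.377, -0.670)
t=0.600: state=(0.223, -0.843)
t=0.800: state=(0.049, -0.874)
t=1.000: state=(-0.117, -0.767)
t=1.200: state=(-0.251, -0.552)
t=1.400: state=(-0.334, -0.273)
t=1.600: state=(-0.359, 0.022)
t=1.800: state=(-0.327, 0.287)
t=2.000: state=(-0.248, 0.487)
t=2.200: state=(-0.138, 0.595)
t=2.400: state=(-0.017, 0.602)
t=2.600: state=(0.096, 0.516)
t=2.800: state=(0.185, 0.358)
t=3.000: state=(0.237, 0.159)
t=3.200: state=(0.248, -0.046)
t=3.400: state=(0.220, -0.226)
t=3.600: state=(0.161, -0.356)
t=3.800: state=(0.082, -0.420)
t=4.000: state=(-0.003, -0.413)
t=4.180: state=(-0.072, -0.352)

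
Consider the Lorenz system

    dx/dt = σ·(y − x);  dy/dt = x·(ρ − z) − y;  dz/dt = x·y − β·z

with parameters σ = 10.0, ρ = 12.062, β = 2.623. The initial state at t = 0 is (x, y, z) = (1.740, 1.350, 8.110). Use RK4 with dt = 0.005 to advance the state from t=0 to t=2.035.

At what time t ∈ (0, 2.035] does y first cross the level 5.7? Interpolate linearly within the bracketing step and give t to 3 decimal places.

t=0.000: state=(1.740, 1.350, 8.110)
step 1 (dt=0.005): k1=(-3.900, 5.526, -18.924), k2=(-3.664, 5.556, -18.789), k3=(-3.669, 5.558, -18.789), k4=(-3.439, 5.588, -18.654); state += dt/6·(k1+2k2+2k3+k4)
t=0.005: state=(1.722, 1.378, 8.016)
t=0.010: state=(1.706, 1.406, 7.923)
t=0.015: state=(1.692, 1.434, 7.832)
continuing one RK4 step at a time; state shown every 20 steps (Δt=0.1):
t=0.100: state=(1.718, 1.990, 6.484)
t=0.200: state=(2.218, 2.941, 5.410)
t=0.300: state=(3.187, 4.419, 5.036)
t=0.360: state=(4.030, 5.611, 5.310)
next step: t=0.365: state=(4.110, 5.720, 5.355) — y has crossed 5.7
linear interpolation between t=0.360 (5.61102) and t=0.365 (5.71964) → t≈0.364

t = 0.364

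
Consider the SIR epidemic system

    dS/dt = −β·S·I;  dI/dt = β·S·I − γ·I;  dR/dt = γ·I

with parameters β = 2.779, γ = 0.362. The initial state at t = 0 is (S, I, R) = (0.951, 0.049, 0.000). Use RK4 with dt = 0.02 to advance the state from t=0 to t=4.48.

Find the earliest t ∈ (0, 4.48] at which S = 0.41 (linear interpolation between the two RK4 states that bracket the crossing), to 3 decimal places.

t = 1.349

t=0.000: state=(0.951, 0.049, 0.000)
step 1 (dt=0.02): k1=(-0.129, 0.112, 0.018), k2=(-0.132, 0.114, 0.018), k3=(-0.132, 0.114, 0.018), k4=(-0.135, 0.117, 0.019); state += dt/6·(k1+2k2+2k3+k4)
t=0.020: state=(0.948, 0.051, 0.000)
t=0.040: state=(0.946, 0.054, 0.001)
t=0.060: state=(0.943, 0.056, 0.001)
continuing one RK4 step at a time; state shown every 10 steps (Δt=0.2):
t=0.200: state=(0.919, 0.077, 0.004)
t=0.400: state=(0.871, 0.117, 0.011)
t=0.600: state=(0.804, 0.174, 0.022)
t=0.800: state=(0.716, 0.247, 0.037)
t=1.000: state=(0.609, 0.333, 0.058)
t=1.200: state=(0.494, 0.421, 0.085)
t=1.340: state=(0.415, 0.477, 0.108)
next step: t=1.360: state=(0.404, 0.484, 0.112) — S has crossed 0.41
linear interpolation between t=1.340 (0.41496) and t=1.360 (0.40402) → t≈1.349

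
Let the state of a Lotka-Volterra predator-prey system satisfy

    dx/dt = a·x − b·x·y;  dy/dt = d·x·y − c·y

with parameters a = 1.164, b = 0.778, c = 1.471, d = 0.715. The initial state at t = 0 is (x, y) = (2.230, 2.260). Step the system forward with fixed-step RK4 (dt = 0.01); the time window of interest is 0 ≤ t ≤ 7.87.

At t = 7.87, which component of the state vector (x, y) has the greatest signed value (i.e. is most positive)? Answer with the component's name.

t=0.000: state=(2.230, 2.260)
step 1 (dt=0.01): k1=(-1.325, 0.279), k2=(-1.324, 0.268), k3=(-1.324, 0.268), k4=(-1.322, 0.258); state += dt/6·(k1+2k2+2k3+k4)
t=0.010: state=(2.217, 2.263)
t=0.020: state=(2.204, 2.265)
t=0.030: state=(2.190, 2.267)
continuing one RK4 step at a time; state shown every 50 steps (Δt=0.5):
t=0.500: state=(1.666, 2.158)
t=1.000: state=(1.384, 1.768)
t=1.500: state=(1.348, 1.372)
t=2.000: state=(1.501, 1.089)
t=2.500: state=(1.818, 0.940)
t=3.000: state=(2.271, 0.933)
t=3.500: state=(2.755, 1.100)
t=4.000: state=(3.000, 1.494)
t=4.500: state=(2.708, 2.020)
t=5.000: state=(2.068, 2.278)
t=5.500: state=(1.568, 2.074)
t=6.000: state=(1.354, 1.663)
t=6.500: state=(1.370, 1.289)
t=7.000: state=(1.565, 1.039)
t=7.500: state=(1.920, 0.924)
t=7.870: state=(2.266, 0.932)
compare at T: x=2.266, y=0.932

largest component: x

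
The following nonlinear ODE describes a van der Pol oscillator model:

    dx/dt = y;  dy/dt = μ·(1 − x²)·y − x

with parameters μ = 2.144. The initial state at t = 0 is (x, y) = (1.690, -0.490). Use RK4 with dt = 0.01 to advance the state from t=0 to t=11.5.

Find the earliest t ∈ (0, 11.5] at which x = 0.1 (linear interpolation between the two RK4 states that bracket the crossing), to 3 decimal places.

t=0.000: state=(1.690, -0.490)
step 1 (dt=0.01): k1=(-0.490, 0.260), k2=(-0.489, 0.249), k3=(-0.489, 0.249), k4=(-0.488, 0.238); state += dt/6·(k1+2k2+2k3+k4)
t=0.010: state=(1.685, -0.488)
t=0.020: state=(1.680, -0.485)
t=0.030: state=(1.675, -0.483)
continuing one RK4 step at a time; state shown every 50 steps (Δt=0.5):
t=0.500: state=(1.448, -0.515)
t=1.000: state=(1.148, -0.722)
t=1.500: state=(0.661, -1.357)
t=1.800: state=(0.112, -2.451)
next step: t=1.810: state=(0.087, -2.505) — x has crossed 0.1
linear interpolation between t=1.800 (0.11224) and t=1.810 (0.08746) → t≈1.805

t = 1.805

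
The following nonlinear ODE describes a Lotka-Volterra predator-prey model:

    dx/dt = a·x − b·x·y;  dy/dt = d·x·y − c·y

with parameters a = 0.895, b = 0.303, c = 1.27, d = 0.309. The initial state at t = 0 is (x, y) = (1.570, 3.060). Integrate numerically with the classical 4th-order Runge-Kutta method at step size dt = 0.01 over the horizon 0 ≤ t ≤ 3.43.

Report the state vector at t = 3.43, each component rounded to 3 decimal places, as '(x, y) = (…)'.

(x, y) = (7.816, 1.725)

t=0.000: state=(1.570, 3.060)
step 1 (dt=0.01): k1=(-0.051, -2.402), k2=(-0.045, -2.393), k3=(-0.045, -2.393), k4=(-0.039, -2.383); state += dt/6·(k1+2k2+2k3+k4)
t=0.010: state=(1.570, 3.036)
t=0.020: state=(1.569, 3.012)
t=0.030: state=(1.569, 2.989)
continuing one RK4 step at a time; state shown every 20 steps (Δt=0.2):
t=0.200: state=(1.582, 2.616)
t=0.400: state=(1.633, 2.241)
t=0.600: state=(1.722, 1.928)
t=0.800: state=(1.848, 1.669)
t=1.000: state=(2.010, 1.458)
t=1.200: state=(2.213, 1.289)
t=1.400: state=(2.458, 1.155)
t=1.600: state=(2.750, 1.052)
t=1.800: state=(3.094, 0.977)
t=2.000: state=(3.493, 0.929)
t=2.200: state=(3.952, 0.906)
t=2.400: state=(4.474, 0.912)
t=2.600: state=(5.059, 0.949)
t=2.800: state=(5.700, 1.027)
t=3.000: state=(6.383, 1.157)
t=3.200: state=(7.077, 1.360)
t=3.400: state=(7.727, 1.668)
t=3.430: state=(7.816, 1.725)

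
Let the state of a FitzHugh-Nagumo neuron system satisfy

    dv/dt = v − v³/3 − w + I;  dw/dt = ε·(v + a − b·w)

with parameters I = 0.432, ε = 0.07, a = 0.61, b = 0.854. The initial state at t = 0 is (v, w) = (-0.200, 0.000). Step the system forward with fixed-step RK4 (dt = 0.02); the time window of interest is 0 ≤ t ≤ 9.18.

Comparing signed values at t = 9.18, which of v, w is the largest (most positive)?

largest component: v

t=0.000: state=(-0.200, 0.000)
step 1 (dt=0.02): k1=(0.235, 0.029), k2=(0.237, 0.029), k3=(0.237, 0.029), k4=(0.239, 0.029); state += dt/6·(k1+2k2+2k3+k4)
t=0.020: state=(-0.195, 0.001)
t=0.040: state=(-0.190, 0.001)
t=0.060: state=(-0.186, 0.002)
continuing one RK4 step at a time; state shown every 25 steps (Δt=0.5):
t=0.500: state=(-0.053, 0.016)
t=1.000: state=(0.175, 0.039)
t=1.500: state=(0.525, 0.070)
t=2.000: state=(0.994, 0.115)
t=2.500: state=(1.434, 0.175)
t=3.000: state=(1.678, 0.246)
t=3.500: state=(1.757, 0.319)
t=4.000: state=(1.763, 0.391)
t=4.500: state=(1.743, 0.461)
t=5.000: state=(1.714, 0.528)
t=5.500: state=(1.682, 0.592)
t=6.000: state=(1.649, 0.653)
t=6.500: state=(1.615, 0.712)
t=7.000: state=(1.580, 0.767)
t=7.500: state=(1.545, 0.819)
t=8.000: state=(1.509, 0.869)
t=8.500: state=(1.472, 0.915)
t=9.000: state=(1.434, 0.960)
t=9.180: state=(1.420, 0.975)
compare at T: v=1.420, w=0.975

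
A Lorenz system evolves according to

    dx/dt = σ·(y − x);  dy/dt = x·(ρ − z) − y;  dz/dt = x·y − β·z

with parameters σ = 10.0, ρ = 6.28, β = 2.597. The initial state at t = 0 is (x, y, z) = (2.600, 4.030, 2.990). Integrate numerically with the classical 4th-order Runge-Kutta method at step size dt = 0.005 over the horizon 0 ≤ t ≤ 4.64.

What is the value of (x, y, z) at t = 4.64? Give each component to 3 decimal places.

(x, y, z) = (3.716, 3.697, 5.336)

t=0.000: state=(2.600, 4.030, 2.990)
step 1 (dt=0.005): k1=(14.300, 4.524, 2.713), k2=(14.056, 4.612, 2.869), k3=(14.064, 4.609, 2.866), k4=(13.827, 4.694, 3.021); state += dt/6·(k1+2k2+2k3+k4)
t=0.005: state=(2.670, 4.053, 3.004)
t=0.010: state=(2.738, 4.077, 3.020)
t=0.015: state=(2.804, 4.102, 3.038)
continuing one RK4 step at a time; state shown every 40 steps (Δt=0.2):
t=0.200: state=(4.433, 5.027, 4.472)
t=0.400: state=(4.898, 4.734, 6.425)
t=0.600: state=(4.053, 3.513, 6.688)
t=0.800: state=(3.184, 2.903, 5.702)
t=1.000: state=(2.948, 2.976, 4.751)
t=1.200: state=(3.212, 3.427, 4.356)
t=1.400: state=(3.708, 3.959, 4.615)
t=1.600: state=(4.087, 4.187, 5.280)
t=1.800: state=(4.067, 3.958, 5.766)
t=2.000: state=(3.759, 3.593, 5.719)
t=2.200: state=(3.501, 3.423, 5.358)
t=2.400: state=(3.459, 3.491, 5.046)
t=2.600: state=(3.593, 3.683, 4.976)
t=2.800: state=(3.768, 3.841, 5.135)
t=3.000: state=(3.849, 3.855, 5.358)
t=3.200: state=(3.799, 3.750, 5.460)
t=3.400: state=(3.690, 3.640, 5.399)
t=3.600: state=(3.622, 3.607, 5.268)
t=3.800: state=(3.631, 3.651, 5.183)
t=4.000: state=(3.688, 3.720, 5.189)
t=4.200: state=(3.740, 3.758, 5.259)
t=4.400: state=(3.751, 3.745, 5.325)
t=4.600: state=(3.724, 3.705, 5.340)
t=4.640: state=(3.716, 3.697, 5.336)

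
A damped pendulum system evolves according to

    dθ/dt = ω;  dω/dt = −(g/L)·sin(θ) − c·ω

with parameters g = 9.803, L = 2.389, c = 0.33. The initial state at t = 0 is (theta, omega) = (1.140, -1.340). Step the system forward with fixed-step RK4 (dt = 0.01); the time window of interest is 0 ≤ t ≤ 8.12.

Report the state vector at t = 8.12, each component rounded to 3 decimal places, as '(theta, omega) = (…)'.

(theta, omega) = (-0.265, 0.432)

t=0.000: state=(1.140, -1.340)
step 1 (dt=0.01): k1=(-1.340, -3.286), k2=(-1.356, -3.269), k3=(-1.356, -3.269), k4=(-1.373, -3.252); state += dt/6·(k1+2k2+2k3+k4)
t=0.010: state=(1.126, -1.373)
t=0.020: state=(1.113, -1.405)
t=0.030: state=(1.098, -1.437)
continuing one RK4 step at a time; state shown every 50 steps (Δt=0.5):
t=0.500: state=(0.165, -2.276)
t=1.000: state=(-0.791, -1.272)
t=1.500: state=(-0.988, 0.475)
t=2.000: state=(-0.409, 1.661)
t=2.500: state=(0.414, 1.358)
t=3.000: state=(0.770, 0.007)
t=3.500: state=(0.456, -1.145)
t=4.000: state=(-0.187, -1.208)
t=4.500: state=(-0.574, -0.245)
t=5.000: state=(-0.426, 0.765)
t=5.500: state=(0.057, 0.998)
t=6.000: state=(0.418, 0.344)
t=6.500: state=(0.370, -0.495)
t=7.000: state=(0.016, -0.795)
t=7.500: state=(-0.299, -0.366)
t=8.000: state=(-0.309, 0.307)
t=8.120: state=(-0.265, 0.432)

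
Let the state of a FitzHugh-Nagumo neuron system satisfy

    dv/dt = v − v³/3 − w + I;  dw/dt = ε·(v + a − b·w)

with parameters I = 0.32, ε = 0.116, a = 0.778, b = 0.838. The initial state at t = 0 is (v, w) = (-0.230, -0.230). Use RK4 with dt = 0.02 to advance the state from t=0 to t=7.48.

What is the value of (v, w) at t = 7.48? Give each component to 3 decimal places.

t=0.000: state=(-0.230, -0.230)
step 1 (dt=0.02): k1=(0.324, 0.086), k2=(0.326, 0.086), k3=(0.326, 0.086), k4=(0.329, 0.087); state += dt/6·(k1+2k2+2k3+k4)
t=0.020: state=(-0.223, -0.228)
t=0.040: state=(-0.217, -0.227)
t=0.060: state=(-0.210, -0.225)
continuing one RK4 step at a time; state shown every 25 steps (Δt=0.5):
t=0.500: state=(-0.035, -0.183)
t=1.000: state=(0.251, -0.124)
t=1.500: state=(0.660, -0.049)
t=2.000: state=(1.141, 0.048)
t=2.500: state=(1.509, 0.166)
t=3.000: state=(1.667, 0.293)
t=3.500: state=(1.692, 0.419)
t=4.000: state=(1.662, 0.538)
t=4.500: state=(1.612, 0.649)
t=5.000: state=(1.552, 0.752)
t=5.500: state=(1.486, 0.846)
t=6.000: state=(1.417, 0.933)
t=6.500: state=(1.342, 1.010)
t=7.000: state=(1.262, 1.080)
t=7.480: state=(1.177, 1.140)

(v, w) = (1.177, 1.140)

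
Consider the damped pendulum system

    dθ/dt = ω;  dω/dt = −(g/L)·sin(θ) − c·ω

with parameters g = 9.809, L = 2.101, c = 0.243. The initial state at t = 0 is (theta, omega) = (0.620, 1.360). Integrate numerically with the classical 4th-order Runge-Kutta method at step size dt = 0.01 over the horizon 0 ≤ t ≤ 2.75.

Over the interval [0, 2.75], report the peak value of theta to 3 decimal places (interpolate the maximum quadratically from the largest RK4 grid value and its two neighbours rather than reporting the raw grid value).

t=0.000: state=(0.620, 1.360)
step 1 (dt=0.01): k1=(1.360, -3.043), k2=(1.345, -3.065), k3=(1.345, -3.065), k4=(1.329, -3.087); state += dt/6·(k1+2k2+2k3+k4)
t=0.010: state=(0.633, 1.329)
t=0.020: state=(0.647, 1.298)
t=0.030: state=(0.659, 1.267)
continuing one RK4 step at a time; state shown every 10 steps (Δt=0.1):
t=0.100: state=(0.740, 1.036)
t=0.200: state=(0.826, 0.685)
t=0.300: state=(0.877, 0.321)
t=0.400: state=(0.891, -0.044)
t=0.500: state=(0.868, -0.399)
t=0.600: state=(0.811, -0.734)
t=0.700: state=(0.722, -1.037)
t=0.800: state=(0.605, -1.297)
t=0.900: state=(0.465, -1.501)
t=1.000: state=(0.307, -1.639)
t=1.100: state=(0.140, -1.702)
t=1.200: state=(-0.030, -1.686)
t=1.300: state=(-0.195, -1.593)
t=1.400: state=(-0.347, -1.431)
t=1.500: state=(-0.479, -1.211)
t=1.600: state=(-0.587, -0.946)
t=1.700: state=(-0.668, -0.652)
t=1.800: state=(-0.717, -0.341)
t=1.900: state=(-0.736, -0.025)
t=2.000: state=(-0.723, 0.283)
t=2.100: state=(-0.679, 0.575)
t=2.200: state=(-0.608, 0.839)
t=2.300: state=(-0.513, 1.064)
t=2.400: state=(-0.397, 1.242)
t=2.500: state=(-0.266, 1.363)
t=2.600: state=(-0.127, 1.420)
t=2.700: state=(0.015, 1.412)
t=2.750: state=(0.085, 1.383)
largest grid value and its neighbours: theta(0.380)=0.89067, theta(0.390)=0.89077, theta(0.400)=0.89050
parabola through these three points peaks at t≈0.388 with theta≈0.89078

max theta = 0.891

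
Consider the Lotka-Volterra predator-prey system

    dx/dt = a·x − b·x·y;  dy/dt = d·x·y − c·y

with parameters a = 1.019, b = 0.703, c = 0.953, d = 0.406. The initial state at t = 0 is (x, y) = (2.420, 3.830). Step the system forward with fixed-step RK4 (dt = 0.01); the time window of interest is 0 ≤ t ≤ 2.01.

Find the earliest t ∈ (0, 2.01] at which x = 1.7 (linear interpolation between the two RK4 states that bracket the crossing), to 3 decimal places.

t = 0.214

t=0.000: state=(2.420, 3.830)
step 1 (dt=0.01): k1=(-4.050, 0.113), k2=(-4.017, 0.082), k3=(-4.017, 0.082), k4=(-3.984, 0.051); state += dt/6·(k1+2k2+2k3+k4)
t=0.010: state=(2.380, 3.831)
t=0.020: state=(2.340, 3.831)
t=0.030: state=(2.301, 3.831)
continuing one RK4 step at a time; state shown every 10 steps (Δt=0.1):
t=0.100: state=(2.048, 3.812)
t=0.200: state=(1.738, 3.741)
t=0.210: state=(1.711, 3.732)
next step: t=0.220: state=(1.683, 3.722) — x has crossed 1.7
linear interpolation between t=0.210 (1.71053) and t=0.220 (1.68336) → t≈0.214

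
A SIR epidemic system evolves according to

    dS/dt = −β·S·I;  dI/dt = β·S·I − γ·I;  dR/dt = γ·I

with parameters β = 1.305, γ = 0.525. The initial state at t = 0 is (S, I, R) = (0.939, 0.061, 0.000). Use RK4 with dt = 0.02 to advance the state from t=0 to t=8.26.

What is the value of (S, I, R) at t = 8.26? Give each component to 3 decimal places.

t=0.000: state=(0.939, 0.061, 0.000)
step 1 (dt=0.02): k1=(-0.075, 0.043, 0.032), k2=(-0.075, 0.043, 0.032), k3=(-0.075, 0.043, 0.032), k4=(-0.076, 0.043, 0.032); state += dt/6·(k1+2k2+2k3+k4)
t=0.020: state=(0.937, 0.062, 0.001)
t=0.040: state=(0.936, 0.063, 0.001)
t=0.060: state=(0.934, 0.064, 0.002)
continuing one RK4 step at a time; state shown every 25 steps (Δt=0.5):
t=0.500: state=(0.895, 0.085, 0.019)
t=1.000: state=(0.839, 0.116, 0.045)
t=1.500: state=(0.769, 0.151, 0.080)
t=2.000: state=(0.689, 0.186, 0.125)
t=2.500: state=(0.604, 0.219, 0.178)
t=3.000: state=(0.519, 0.242, 0.239)
t=3.500: state=(0.441, 0.255, 0.304)
t=4.000: state=(0.373, 0.256, 0.371)
t=4.500: state=(0.317, 0.246, 0.437)
t=5.000: state=(0.271, 0.229, 0.500)
t=5.500: state=(0.235, 0.208, 0.557)
t=6.000: state=(0.207, 0.184, 0.609)
t=6.500: state=(0.185, 0.161, 0.654)
t=7.000: state=(0.168, 0.139, 0.693)
t=7.500: state=(0.154, 0.119, 0.727)
t=8.000: state=(0.143, 0.101, 0.756)
t=8.260: state=(0.139, 0.092, 0.769)

(S, I, R) = (0.139, 0.092, 0.769)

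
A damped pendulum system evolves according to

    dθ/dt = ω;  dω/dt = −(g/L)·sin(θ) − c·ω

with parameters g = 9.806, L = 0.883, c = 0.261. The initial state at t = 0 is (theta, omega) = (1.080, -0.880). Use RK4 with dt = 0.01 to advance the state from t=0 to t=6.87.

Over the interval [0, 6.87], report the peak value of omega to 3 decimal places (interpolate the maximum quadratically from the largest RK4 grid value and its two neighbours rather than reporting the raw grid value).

max omega = 2.929

t=0.000: state=(1.080, -0.880)
step 1 (dt=0.01): k1=(-0.880, -9.565), k2=(-0.928, -9.529), k3=(-0.928, -9.528), k4=(-0.975, -9.491); state += dt/6·(k1+2k2+2k3+k4)
t=0.010: state=(1.071, -0.975)
t=0.020: state=(1.060, -1.070)
t=0.030: state=(1.049, -1.163)
continuing one RK4 step at a time; state shown every 25 steps (Δt=0.25):
t=0.250: state=(0.591, -2.865)
t=0.500: state=(-0.211, -3.183)
t=0.750: state=(-0.835, -1.577)
t=1.000: state=(-0.946, 0.690)
t=1.250: state=(-0.527, 2.508)
t=1.500: state=(0.179, 2.811)
t=1.750: state=(0.731, 1.390)
t=2.000: state=(0.822, -0.662)
t=2.250: state=(0.437, -2.260)
t=2.500: state=(-0.188, -2.448)
t=2.750: state=(-0.657, -1.127)
t=3.000: state=(-0.708, 0.719)
t=3.250: state=(-0.339, 2.071)
t=3.500: state=(0.214, 2.099)
t=3.750: state=(0.600, 0.838)
t=4.000: state=(0.602, -0.810)
t=4.250: state=(0.242, -1.904)
t=4.500: state=(-0.245, -1.764)
t=4.750: state=(-0.549, -0.551)
t=5.000: state=(-0.501, 0.900)
t=5.250: state=(-0.151, 1.738)
t=5.500: state=(0.271, 1.445)
t=5.750: state=(0.498, 0.284)
t=6.000: state=(0.406, -0.969)
t=6.250: state=(0.069, -1.565)
t=6.500: state=(-0.290, -1.143)
t=6.750: state=(-0.445, -0.046)
t=6.870: state=(-0.417, 0.510)
largest grid value and its neighbours: omega(1.400)=2.92570, omega(1.410)=2.92870, omega(1.420)=2.92845
parabola through these three points peaks at t≈1.414 with omega≈2.92899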